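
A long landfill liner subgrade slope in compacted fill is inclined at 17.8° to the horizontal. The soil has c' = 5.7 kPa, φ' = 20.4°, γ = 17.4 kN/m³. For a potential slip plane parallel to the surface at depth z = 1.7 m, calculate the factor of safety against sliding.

For an infinite slope with a slip plane parallel to the surface (no pore pressure): FS = [c' + γz cos²β tanφ'] / [γz sinβ cosβ].
γz = 17.4·1.7 = 29.58 kN/m²
Numerator = 5.7 + 29.58·cos²17.8°·tan20.4° = 5.7 + 29.58·0.9066·0.3719 = 15.673 kPa
Denominator = 29.58·sin17.8°·cos17.8° = 29.58·0.3057·0.9521 = 8.610 kPa
FS = 15.673 / 8.610 = 1.820

FS = 1.82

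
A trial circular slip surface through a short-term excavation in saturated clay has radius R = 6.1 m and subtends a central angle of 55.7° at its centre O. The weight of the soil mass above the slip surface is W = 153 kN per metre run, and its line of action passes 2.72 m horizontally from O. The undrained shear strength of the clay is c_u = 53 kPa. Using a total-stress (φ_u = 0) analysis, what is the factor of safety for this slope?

Taking moments about the centre O, the resisting moment is provided by the undrained shear strength acting along the arc:
Arc length L_a = R·θ = 6.1·(55.7°·π/180) = 6.1·0.9721 = 5.93 m
M_R = c_u·L_a·R = 53·5.93·6.1 = 1917.2 kN·m/m
M_D = W·d = 153·2.72 = 416.2 kN·m/m
FS = M_R / M_D = 1917.2 / 416.2 = 4.607

FS = 4.61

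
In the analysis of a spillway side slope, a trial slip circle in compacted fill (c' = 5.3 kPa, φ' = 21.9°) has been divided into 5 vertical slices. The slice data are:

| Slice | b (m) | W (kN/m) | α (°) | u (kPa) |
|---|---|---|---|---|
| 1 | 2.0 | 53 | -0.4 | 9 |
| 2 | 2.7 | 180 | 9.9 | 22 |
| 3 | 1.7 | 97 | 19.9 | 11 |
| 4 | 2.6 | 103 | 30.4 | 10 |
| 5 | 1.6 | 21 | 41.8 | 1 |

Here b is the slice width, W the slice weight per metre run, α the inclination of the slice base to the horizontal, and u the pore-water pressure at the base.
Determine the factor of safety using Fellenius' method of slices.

Ordinary method of slices: FS = Σ[c'·Δl_i + (W_i cosα_i − u_i·Δl_i)·tanφ'] / Σ W_i sinα_i, with Δl_i = b_i / cosα_i.
Slice 1: Δl = 2.0/cos(-0.4°) = 2.000 m; N'_1 = 53·cos(-0.4°) − 9·2.000 = 35.0; c'Δl = 10.60; W sinα = -0.4
Slice 2: Δl = 2.7/cos9.9° = 2.741 m; N'_2 = 180·cos9.9° − 22·2.741 = 117.0; c'Δl = 14.53; W sinα = 30.9
Slice 3: Δl = 1.7/cos19.9° = 1.808 m; N'_3 = 97·cos19.9° − 11·1.808 = 71.3; c'Δl = 9.58; W sinα = 33.0
Slice 4: Δl = 2.6/cos30.4° = 3.014 m; N'_4 = 103·cos30.4° − 10·3.014 = 58.7; c'Δl = 15.98; W sinα = 52.1
Slice 5: Δl = 1.6/cos41.8° = 2.146 m; N'_5 = 21·cos41.8° − 1·2.146 = 13.5; c'Δl = 11.38; W sinα = 14.0
Σc'Δl = 62.1 kN/m; ΣN' = 295.5 kN/m; ΣW sinα = 129.7 kN/m
Resisting = 62.1 + 295.5·tan21.9° = 62.1 + 118.8 = 180.9 kN/m
FS = 180.9 / 129.7 = 1.394

FS = 1.39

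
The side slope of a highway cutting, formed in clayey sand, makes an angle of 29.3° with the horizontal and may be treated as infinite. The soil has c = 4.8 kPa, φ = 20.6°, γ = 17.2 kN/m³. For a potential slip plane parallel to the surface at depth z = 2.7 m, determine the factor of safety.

For an infinite slope with a slip plane parallel to the surface (no pore pressure): FS = [c + γz cos²β tanφ] / [γz sinβ cosβ].
γz = 17.2·2.7 = 46.44 kN/m²
Numerator = 4.8 + 46.44·cos²29.3°·tan20.6° = 4.8 + 46.44·0.7605·0.3759 = 18.075 kPa
Denominator = 46.44·sin29.3°·cos29.3° = 46.44·0.4894·0.8721 = 19.819 kPa
FS = 18.075 / 19.819 = 0.912

FS = 0.91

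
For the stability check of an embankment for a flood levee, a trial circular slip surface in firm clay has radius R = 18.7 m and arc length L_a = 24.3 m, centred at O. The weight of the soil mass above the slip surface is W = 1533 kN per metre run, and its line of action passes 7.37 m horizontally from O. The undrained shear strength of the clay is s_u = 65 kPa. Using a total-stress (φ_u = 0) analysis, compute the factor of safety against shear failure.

FS = 2.61

Taking moments about the centre O, the resisting moment is provided by the undrained shear strength acting along the arc:
M_R = s_u·L_a·R = 65·24.30·18.7 = 29536.6 kN·m/m
M_D = W·d = 1533·7.37 = 11298.2 kN·m/m
FS = M_R / M_D = 29536.6 / 11298.2 = 2.614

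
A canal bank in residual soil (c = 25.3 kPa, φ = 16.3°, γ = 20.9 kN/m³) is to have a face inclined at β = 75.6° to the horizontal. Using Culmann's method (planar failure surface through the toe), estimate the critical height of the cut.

H_c = 9.20 m

Culmann's analysis gives the critical failure plane at α_cr = (β + φ)/2 = (75.6 + 16.3)/2 = 45.9°, and the critical height
H_c = (4c/γ) · sinβ cosφ / [1 − cos(β − φ)]
    = (4·25.3/20.9) · sin75.6°·cos16.3° / [1 − cos(59.3°)]
    = 4.842 · 0.9686·0.9598 / [1 − 0.5105]
    = 4.842 · 0.9297 / 0.4895
    = 9.20 m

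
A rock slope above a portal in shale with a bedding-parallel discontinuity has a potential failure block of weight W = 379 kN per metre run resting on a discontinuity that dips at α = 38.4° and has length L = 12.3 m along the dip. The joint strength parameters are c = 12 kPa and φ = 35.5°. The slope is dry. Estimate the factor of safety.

Resolving the block weight along and normal to the plane and applying the Mohr–Coulomb strength on the joint:
N' = W cosα = 379·cos38.4° = 297.0 kN/m
Driving force T = W sinα = 379·sin38.4° = 235.4 kN/m
Resisting force R = c·L + N'·tanφ = 12·12.3 + 297.0·tan35.5° = 147.6 + 211.9 = 359.5 kN/m
FS = R / T = 359.5 / 235.4 = 1.527

FS = 1.53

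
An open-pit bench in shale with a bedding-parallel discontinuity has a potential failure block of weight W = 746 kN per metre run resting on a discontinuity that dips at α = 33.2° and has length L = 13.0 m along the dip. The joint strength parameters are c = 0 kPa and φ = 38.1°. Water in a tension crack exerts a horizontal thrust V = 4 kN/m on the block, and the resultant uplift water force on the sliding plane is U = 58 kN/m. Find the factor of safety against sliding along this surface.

Resolving the block weight along and normal to the plane and applying the Mohr–Coulomb strength on the joint:
N' = W cosα − U − V sinα = 746·cos33.2° − 58 − 4·sin33.2° = 564.0 kN/m
Driving force T = W sinα + V cosα = 746·sin33.2° + 4·cos33.2° = 411.8 kN/m
Resisting force R = c·L + N'·tanφ = 0·13.0 + 564.0·tan38.1° = 0.0 + 442.3 = 442.3 kN/m
FS = R / T = 442.3 / 411.8 = 1.074

FS = 1.07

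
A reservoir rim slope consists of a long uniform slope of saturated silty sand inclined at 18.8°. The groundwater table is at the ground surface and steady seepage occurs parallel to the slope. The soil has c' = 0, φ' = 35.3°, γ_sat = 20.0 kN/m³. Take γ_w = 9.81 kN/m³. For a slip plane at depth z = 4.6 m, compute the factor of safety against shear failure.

With seepage parallel to the slope and the water table at the surface, the effective normal stress on the slip plane uses the buoyant unit weight γ' = γ_sat − γ_w while the driving shear stress uses γ_sat:
FS = [c' + γ' z cos²β tanφ'] / [γ_sat z sinβ cosβ]
(For c' = 0 this reduces to FS = (γ'/γ_sat)·tanφ'/tanβ.)
γ' = 20.0 − 9.81 = 10.19 kN/m³
Numerator = 0.0 + 10.19·4.6·cos²18.8°·tan35.3° = 0.0 + 10.19·4.6·0.8961·0.7080 = 29.742 kPa
Denominator = 20.0·4.6·sin18.8°·cos18.8° = 20.0·4.6·0.3223·0.9466 = 28.067 kPa
FS = 29.742 / 28.067 = 1.060

FS = 1.06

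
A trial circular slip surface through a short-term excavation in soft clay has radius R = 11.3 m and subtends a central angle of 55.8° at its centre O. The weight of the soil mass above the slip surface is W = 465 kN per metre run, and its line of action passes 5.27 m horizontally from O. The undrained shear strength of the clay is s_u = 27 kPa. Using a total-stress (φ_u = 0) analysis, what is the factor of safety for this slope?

Taking moments about the centre O, the resisting moment is provided by the undrained shear strength acting along the arc:
Arc length L_a = R·θ = 11.3·(55.8°·π/180) = 11.3·0.9739 = 11.00 m
M_R = s_u·L_a·R = 27·11.00·11.3 = 3357.6 kN·m/m
M_D = W·d = 465·5.27 = 2450.5 kN·m/m
FS = M_R / M_D = 3357.6 / 2450.5 = 1.370

FS = 1.37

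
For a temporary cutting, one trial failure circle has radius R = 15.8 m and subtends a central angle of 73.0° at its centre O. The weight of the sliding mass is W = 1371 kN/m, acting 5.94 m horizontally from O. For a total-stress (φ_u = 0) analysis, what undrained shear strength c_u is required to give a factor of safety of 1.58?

FS = c_u·L_a·R / (W·d), so c_u = FS·W·d / (L_a·R).
Arc length L_a = R·θ = 15.8·(73.0°·π/180) = 15.8·1.2741 = 20.13 m
c_u = 1.58·1371·5.94 / (20.13·15.8) = 12867.1 / 318.06 = 40.45 kPa

c_u = 40.5 kPa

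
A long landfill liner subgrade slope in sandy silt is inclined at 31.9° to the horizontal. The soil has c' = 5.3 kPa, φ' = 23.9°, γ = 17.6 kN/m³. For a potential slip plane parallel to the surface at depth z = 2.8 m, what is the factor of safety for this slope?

For an infinite slope with a slip plane parallel to the surface (no pore pressure): FS = [c' + γz cos²β tanφ'] / [γz sinβ cosβ].
γz = 17.6·2.8 = 49.28 kN/m²
Numerator = 5.3 + 49.28·cos²31.9°·tan23.9° = 5.3 + 49.28·0.7208·0.4431 = 21.040 kPa
Denominator = 49.28·sin31.9°·cos31.9° = 49.28·0.5284·0.8490 = 22.108 kPa
FS = 21.040 / 22.108 = 0.952

FS = 0.95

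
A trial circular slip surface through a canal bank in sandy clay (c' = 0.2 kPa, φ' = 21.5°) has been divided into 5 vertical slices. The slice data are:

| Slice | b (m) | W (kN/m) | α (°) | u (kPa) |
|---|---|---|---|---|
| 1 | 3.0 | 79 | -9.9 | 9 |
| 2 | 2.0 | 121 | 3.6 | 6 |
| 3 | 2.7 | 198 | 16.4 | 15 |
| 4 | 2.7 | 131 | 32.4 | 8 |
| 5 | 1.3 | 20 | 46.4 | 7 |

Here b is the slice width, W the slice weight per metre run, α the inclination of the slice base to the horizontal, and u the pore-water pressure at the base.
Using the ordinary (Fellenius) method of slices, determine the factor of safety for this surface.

FS = 1.17

Ordinary method of slices: FS = Σ[c'·Δl_i + (W_i cosα_i − u_i·Δl_i)·tanφ'] / Σ W_i sinα_i, with Δl_i = b_i / cosα_i.
Slice 1: Δl = 3.0/cos(-9.9°) = 3.045 m; N'_1 = 79·cos(-9.9°) − 9·3.045 = 50.4; c'Δl = 0.61; W sinα = -13.6
Slice 2: Δl = 2.0/cos3.6° = 2.004 m; N'_2 = 121·cos3.6° − 6·2.004 = 108.7; c'Δl = 0.40; W sinα = 7.6
Slice 3: Δl = 2.7/cos16.4° = 2.815 m; N'_3 = 198·cos16.4° − 15·2.815 = 147.7; c'Δl = 0.56; W sinα = 55.9
Slice 4: Δl = 2.7/cos32.4° = 3.198 m; N'_4 = 131·cos32.4° − 8·3.198 = 85.0; c'Δl = 0.64; W sinα = 70.2
Slice 5: Δl = 1.3/cos46.4° = 1.885 m; N'_5 = 20·cos46.4° − 7·1.885 = 0.6; c'Δl = 0.38; W sinα = 14.5
Σc'Δl = 2.6 kN/m; ΣN' = 392.5 kN/m; ΣW sinα = 134.6 kN/m
Resisting = 2.6 + 392.5·tan21.5° = 2.6 + 154.6 = 157.2 kN/m
FS = 157.2 / 134.6 = 1.168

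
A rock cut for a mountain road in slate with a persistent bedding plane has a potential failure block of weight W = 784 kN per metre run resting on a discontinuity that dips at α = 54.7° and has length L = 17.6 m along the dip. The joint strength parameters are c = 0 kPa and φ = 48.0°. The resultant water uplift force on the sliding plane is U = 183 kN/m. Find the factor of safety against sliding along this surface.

FS = 0.47

Resolving the block weight along and normal to the plane and applying the Mohr–Coulomb strength on the joint:
N' = W cosα − U = 784·cos54.7° − 183 = 270.0 kN/m
Driving force T = W sinα = 784·sin54.7° = 639.9 kN/m
Resisting force R = c·L + N'·tanφ = 0·17.6 + 270.0·tan48.0° = 0.0 + 299.9 = 299.9 kN/m
FS = R / T = 299.9 / 639.9 = 0.469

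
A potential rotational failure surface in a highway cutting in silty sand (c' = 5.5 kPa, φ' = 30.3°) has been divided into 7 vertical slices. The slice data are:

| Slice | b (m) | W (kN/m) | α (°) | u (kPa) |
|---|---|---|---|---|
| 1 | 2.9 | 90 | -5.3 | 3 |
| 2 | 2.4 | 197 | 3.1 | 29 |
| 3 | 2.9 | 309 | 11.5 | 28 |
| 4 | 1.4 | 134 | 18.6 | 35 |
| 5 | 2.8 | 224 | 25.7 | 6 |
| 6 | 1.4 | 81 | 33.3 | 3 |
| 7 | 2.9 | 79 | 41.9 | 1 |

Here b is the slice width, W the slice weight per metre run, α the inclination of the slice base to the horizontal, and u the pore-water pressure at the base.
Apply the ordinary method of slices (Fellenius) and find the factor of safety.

FS = 1.90

Ordinary method of slices: FS = Σ[c'·Δl_i + (W_i cosα_i − u_i·Δl_i)·tanφ'] / Σ W_i sinα_i, with Δl_i = b_i / cosα_i.
Slice 1: Δl = 2.9/cos(-5.3°) = 2.912 m; N'_1 = 90·cos(-5.3°) − 3·2.912 = 80.9; c'Δl = 16.02; W sinα = -8.3
Slice 2: Δl = 2.4/cos3.1° = 2.404 m; N'_2 = 197·cos3.1° − 29·2.404 = 127.0; c'Δl = 13.22; W sinα = 10.7
Slice 3: Δl = 2.9/cos11.5° = 2.959 m; N'_3 = 309·cos11.5° − 28·2.959 = 219.9; c'Δl = 16.28; W sinα = 61.6
Slice 4: Δl = 1.4/cos18.6° = 1.477 m; N'_4 = 134·cos18.6° − 35·1.477 = 75.3; c'Δl = 8.12; W sinα = 42.7
Slice 5: Δl = 2.8/cos25.7° = 3.107 m; N'_5 = 224·cos25.7° − 6·3.107 = 183.2; c'Δl = 17.09; W sinα = 97.1
Slice 6: Δl = 1.4/cos33.3° = 1.675 m; N'_6 = 81·cos33.3° − 3·1.675 = 62.7; c'Δl = 9.21; W sinα = 44.5
Slice 7: Δl = 2.9/cos41.9° = 3.896 m; N'_7 = 79·cos41.9° − 1·3.896 = 54.9; c'Δl = 21.43; W sinα = 52.8
Σc'Δl = 101.4 kN/m; ΣN' = 803.9 kN/m; ΣW sinα = 301.1 kN/m
Resisting = 101.4 + 803.9·tan30.3° = 101.4 + 469.8 = 571.1 kN/m
FS = 571.1 / 301.1 = 1.897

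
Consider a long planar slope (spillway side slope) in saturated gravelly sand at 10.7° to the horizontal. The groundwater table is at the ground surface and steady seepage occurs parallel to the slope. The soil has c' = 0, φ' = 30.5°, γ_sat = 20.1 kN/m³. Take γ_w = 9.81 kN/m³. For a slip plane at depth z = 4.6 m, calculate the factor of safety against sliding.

With seepage parallel to the slope and the water table at the surface, the effective normal stress on the slip plane uses the buoyant unit weight γ' = γ_sat − γ_w while the driving shear stress uses γ_sat:
FS = [c' + γ' z cos²β tanφ'] / [γ_sat z sinβ cosβ]
(For c' = 0 this reduces to FS = (γ'/γ_sat)·tanφ'/tanβ.)
γ' = 20.1 − 9.81 = 10.29 kN/m³
Numerator = 0.0 + 10.29·4.6·cos²10.7°·tan30.5° = 0.0 + 10.29·4.6·0.9655·0.5890 = 26.921 kPa
Denominator = 20.1·4.6·sin10.7°·cos10.7° = 20.1·4.6·0.1857·0.9826 = 16.868 kPa
FS = 26.921 / 16.868 = 1.596

FS = 1.60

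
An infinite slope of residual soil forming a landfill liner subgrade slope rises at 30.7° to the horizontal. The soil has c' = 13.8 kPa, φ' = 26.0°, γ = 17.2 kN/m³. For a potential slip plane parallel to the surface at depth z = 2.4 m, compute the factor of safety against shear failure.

For an infinite slope with a slip plane parallel to the surface (no pore pressure): FS = [c' + γz cos²β tanφ'] / [γz sinβ cosβ].
γz = 17.2·2.4 = 41.28 kN/m²
Numerator = 13.8 + 41.28·cos²30.7°·tan26.0° = 13.8 + 41.28·0.7393·0.4877 = 28.686 kPa
Denominator = 41.28·sin30.7°·cos30.7° = 41.28·0.5105·0.8599 = 18.122 kPa
FS = 28.686 / 18.122 = 1.583

FS = 1.58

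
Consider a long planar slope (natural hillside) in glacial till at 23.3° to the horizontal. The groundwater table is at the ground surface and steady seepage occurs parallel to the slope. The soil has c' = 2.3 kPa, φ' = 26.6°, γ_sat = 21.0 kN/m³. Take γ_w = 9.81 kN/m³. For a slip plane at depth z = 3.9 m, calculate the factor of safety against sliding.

FS = 0.70

With seepage parallel to the slope and the water table at the surface, the effective normal stress on the slip plane uses the buoyant unit weight γ' = γ_sat − γ_w while the driving shear stress uses γ_sat:
FS = [c' + γ' z cos²β tanφ'] / [γ_sat z sinβ cosβ]
γ' = 21.0 − 9.81 = 11.19 kN/m³
Numerator = 2.3 + 11.19·3.9·cos²23.3°·tan26.6° = 2.3 + 11.19·3.9·0.8435·0.5008 = 20.735 kPa
Denominator = 21.0·3.9·sin23.3°·cos23.3° = 21.0·3.9·0.3955·0.9184 = 29.753 kPa
FS = 20.735 / 29.753 = 0.697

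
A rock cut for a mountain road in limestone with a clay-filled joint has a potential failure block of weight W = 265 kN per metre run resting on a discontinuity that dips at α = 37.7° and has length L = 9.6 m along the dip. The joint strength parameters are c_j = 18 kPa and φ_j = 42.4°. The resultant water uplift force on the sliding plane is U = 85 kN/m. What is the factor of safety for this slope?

FS = 1.77

Resolving the block weight along and normal to the plane and applying the Mohr–Coulomb strength on the joint:
N' = W cosα − U = 265·cos37.7° − 85 = 124.7 kN/m
Driving force T = W sinα = 265·sin37.7° = 162.1 kN/m
Resisting force R = c_j·L + N'·tanφ_j = 18·9.6 + 124.7·tan42.4° = 172.8 + 113.8 = 286.6 kN/m
FS = R / T = 286.6 / 162.1 = 1.769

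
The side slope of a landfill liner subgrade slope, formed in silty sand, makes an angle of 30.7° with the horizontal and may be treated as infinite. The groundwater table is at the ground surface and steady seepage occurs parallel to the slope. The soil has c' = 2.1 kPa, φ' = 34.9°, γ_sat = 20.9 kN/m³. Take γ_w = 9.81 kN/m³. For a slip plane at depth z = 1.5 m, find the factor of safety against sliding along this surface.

With seepage parallel to the slope and the water table at the surface, the effective normal stress on the slip plane uses the buoyant unit weight γ' = γ_sat − γ_w while the driving shear stress uses γ_sat:
FS = [c' + γ' z cos²β tanφ'] / [γ_sat z sinβ cosβ]
γ' = 20.9 − 9.81 = 11.09 kN/m³
Numerator = 2.1 + 11.09·1.5·cos²30.7°·tan34.9° = 2.1 + 11.09·1.5·0.7393·0.6976 = 10.680 kPa
Denominator = 20.9·1.5·sin30.7°·cos30.7° = 20.9·1.5·0.5105·0.8599 = 13.762 kPa
FS = 10.680 / 13.762 = 0.776

FS = 0.78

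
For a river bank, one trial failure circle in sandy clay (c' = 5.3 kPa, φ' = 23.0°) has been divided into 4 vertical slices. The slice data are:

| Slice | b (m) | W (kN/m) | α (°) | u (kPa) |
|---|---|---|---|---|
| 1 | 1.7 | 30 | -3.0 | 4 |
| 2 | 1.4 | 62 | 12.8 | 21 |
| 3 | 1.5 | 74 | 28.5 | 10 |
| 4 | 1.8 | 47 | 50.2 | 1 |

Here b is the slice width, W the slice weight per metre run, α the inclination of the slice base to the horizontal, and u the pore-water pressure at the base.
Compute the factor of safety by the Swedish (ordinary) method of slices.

Ordinary method of slices: FS = Σ[c'·Δl_i + (W_i cosα_i − u_i·Δl_i)·tanφ'] / Σ W_i sinα_i, with Δl_i = b_i / cosα_i.
Slice 1: Δl = 1.7/cos(-3.0°) = 1.702 m; N'_1 = 30·cos(-3.0°) − 4·1.702 = 23.1; c'Δl = 9.02; W sinα = -1.6
Slice 2: Δl = 1.4/cos12.8° = 1.436 m; N'_2 = 62·cos12.8° − 21·1.436 = 30.3; c'Δl = 7.61; W sinα = 13.7
Slice 3: Δl = 1.5/cos28.5° = 1.707 m; N'_3 = 74·cos28.5° − 10·1.707 = 48.0; c'Δl = 9.05; W sinα = 35.3
Slice 4: Δl = 1.8/cos50.2° = 2.812 m; N'_4 = 47·cos50.2° − 1·2.812 = 27.3; c'Δl = 14.90; W sinα = 36.1
Σc'Δl = 40.6 kN/m; ΣN' = 128.7 kN/m; ΣW sinα = 83.6 kN/m
Resisting = 40.6 + 128.7·tan23.0° = 40.6 + 54.6 = 95.2 kN/m
FS = 95.2 / 83.6 = 1.139

FS = 1.14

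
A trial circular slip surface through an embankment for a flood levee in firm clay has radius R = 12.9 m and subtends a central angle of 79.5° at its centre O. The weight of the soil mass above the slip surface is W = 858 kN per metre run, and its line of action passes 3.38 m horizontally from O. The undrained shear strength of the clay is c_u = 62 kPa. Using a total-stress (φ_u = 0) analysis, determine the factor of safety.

Taking moments about the centre O, the resisting moment is provided by the undrained shear strength acting along the arc:
Arc length L_a = R·θ = 12.9·(79.5°·π/180) = 12.9·1.3875 = 17.90 m
M_R = c_u·L_a·R = 62·17.90·12.9 = 14315.8 kN·m/m
M_D = W·d = 858·3.38 = 2900.0 kN·m/m
FS = M_R / M_D = 14315.8 / 2900.0 = 4.936

FS = 4.94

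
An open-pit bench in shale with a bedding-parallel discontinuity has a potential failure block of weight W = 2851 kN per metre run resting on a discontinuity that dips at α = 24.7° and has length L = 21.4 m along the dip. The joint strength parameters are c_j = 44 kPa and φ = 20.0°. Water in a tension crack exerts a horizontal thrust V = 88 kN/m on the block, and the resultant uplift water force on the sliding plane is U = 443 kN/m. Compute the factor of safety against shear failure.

FS = 1.34

Resolving the block weight along and normal to the plane and applying the Mohr–Coulomb strength on the joint:
N' = W cosα − U − V sinα = 2851·cos24.7° − 443 − 88·sin24.7° = 2110.4 kN/m
Driving force T = W sinα + V cosα = 2851·sin24.7° + 88·cos24.7° = 1271.3 kN/m
Resisting force R = c_j·L + N'·tanφ = 44·21.4 + 2110.4·tan20.0° = 941.6 + 768.1 = 1709.7 kN/m
FS = R / T = 1709.7 / 1271.3 = 1.345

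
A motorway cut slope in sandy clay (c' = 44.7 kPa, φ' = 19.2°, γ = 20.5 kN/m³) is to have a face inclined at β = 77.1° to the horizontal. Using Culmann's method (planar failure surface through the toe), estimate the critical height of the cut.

Culmann's analysis gives the critical failure plane at α_cr = (β + φ')/2 = (77.1 + 19.2)/2 = 48.1°, and the critical height
H_c = (4c'/γ) · sinβ cosφ' / [1 − cos(β − φ')]
    = (4·44.7/20.5) · sin77.1°·cos19.2° / [1 − cos(57.9°)]
    = 8.722 · 0.9748·0.9444 / [1 − 0.5314]
    = 8.722 · 0.9205 / 0.4686
    = 17.13 m

H_c = 17.13 m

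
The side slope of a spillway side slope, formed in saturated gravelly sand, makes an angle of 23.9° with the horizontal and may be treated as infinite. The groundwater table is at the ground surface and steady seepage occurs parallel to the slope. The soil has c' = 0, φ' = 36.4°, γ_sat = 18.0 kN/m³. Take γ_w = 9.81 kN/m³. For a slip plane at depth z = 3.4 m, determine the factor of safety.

FS = 0.76

With seepage parallel to the slope and the water table at the surface, the effective normal stress on the slip plane uses the buoyant unit weight γ' = γ_sat − γ_w while the driving shear stress uses γ_sat:
FS = [c' + γ' z cos²β tanφ'] / [γ_sat z sinβ cosβ]
(For c' = 0 this reduces to FS = (γ'/γ_sat)·tanφ'/tanβ.)
γ' = 18.0 − 9.81 = 8.19 kN/m³
Numerator = 0.0 + 8.19·3.4·cos²23.9°·tan36.4° = 0.0 + 8.19·3.4·0.8359·0.7373 = 17.160 kPa
Denominator = 18.0·3.4·sin23.9°·cos23.9° = 18.0·3.4·0.4051·0.9143 = 22.669 kPa
FS = 17.160 / 22.669 = 0.757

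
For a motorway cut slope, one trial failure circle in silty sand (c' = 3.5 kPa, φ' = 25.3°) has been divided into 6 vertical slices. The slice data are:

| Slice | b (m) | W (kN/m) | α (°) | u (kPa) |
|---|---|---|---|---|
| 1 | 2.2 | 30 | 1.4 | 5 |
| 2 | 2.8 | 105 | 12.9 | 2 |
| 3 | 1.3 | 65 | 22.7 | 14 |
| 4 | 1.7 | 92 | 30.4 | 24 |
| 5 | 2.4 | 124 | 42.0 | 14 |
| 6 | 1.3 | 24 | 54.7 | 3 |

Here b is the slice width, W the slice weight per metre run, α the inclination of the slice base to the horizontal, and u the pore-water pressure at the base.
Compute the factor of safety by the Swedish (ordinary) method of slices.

Ordinary method of slices: FS = Σ[c'·Δl_i + (W_i cosα_i − u_i·Δl_i)·tanφ'] / Σ W_i sinα_i, with Δl_i = b_i / cosα_i.
Slice 1: Δl = 2.2/cos1.4° = 2.201 m; N'_1 = 30·cos1.4° − 5·2.201 = 19.0; c'Δl = 7.70; W sinα = 0.7
Slice 2: Δl = 2.8/cos12.9° = 2.872 m; N'_2 = 105·cos12.9° − 2·2.872 = 96.6; c'Δl = 10.05; W sinα = 23.4
Slice 3: Δl = 1.3/cos22.7° = 1.409 m; N'_3 = 65·cos22.7° − 14·1.409 = 40.2; c'Δl = 4.93; W sinα = 25.1
Slice 4: Δl = 1.7/cos30.4° = 1.971 m; N'_4 = 92·cos30.4° − 24·1.971 = 32.0; c'Δl = 6.90; W sinα = 46.6
Slice 5: Δl = 2.4/cos42.0° = 3.230 m; N'_5 = 124·cos42.0° − 14·3.230 = 46.9; c'Δl = 11.30; W sinα = 83.0
Slice 6: Δl = 1.3/cos54.7° = 2.250 m; N'_6 = 24·cos54.7° − 3·2.250 = 7.1; c'Δl = 7.87; W sinα = 19.6
Σc'Δl = 48.8 kN/m; ΣN' = 241.9 kN/m; ΣW sinα = 198.4 kN/m
Resisting = 48.8 + 241.9·tan25.3° = 48.8 + 114.4 = 163.1 kN/m
FS = 163.1 / 198.4 = 0.822

FS = 0.82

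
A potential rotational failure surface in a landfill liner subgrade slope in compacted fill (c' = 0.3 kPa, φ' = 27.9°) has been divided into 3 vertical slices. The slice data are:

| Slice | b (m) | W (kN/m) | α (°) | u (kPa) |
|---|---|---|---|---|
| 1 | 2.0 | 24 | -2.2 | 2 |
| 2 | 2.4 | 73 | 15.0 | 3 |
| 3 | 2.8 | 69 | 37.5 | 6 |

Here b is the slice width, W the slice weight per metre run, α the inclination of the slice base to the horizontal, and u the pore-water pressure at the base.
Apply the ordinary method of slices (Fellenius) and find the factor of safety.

Ordinary method of slices: FS = Σ[c'·Δl_i + (W_i cosα_i − u_i·Δl_i)·tanφ'] / Σ W_i sinα_i, with Δl_i = b_i / cosα_i.
Slice 1: Δl = 2.0/cos(-2.2°) = 2.001 m; N'_1 = 24·cos(-2.2°) − 2·2.001 = 20.0; c'Δl = 0.60; W sinα = -0.9
Slice 2: Δl = 2.4/cos15.0° = 2.485 m; N'_2 = 73·cos15.0° − 3·2.485 = 63.1; c'Δl = 0.75; W sinα = 18.9
Slice 3: Δl = 2.8/cos37.5° = 3.529 m; N'_3 = 69·cos37.5° − 6·3.529 = 33.6; c'Δl = 1.06; W sinα = 42.0
Σc'Δl = 2.4 kN/m; ΣN' = 116.6 kN/m; ΣW sinα = 60.0 kN/m
Resisting = 2.4 + 116.6·tan27.9° = 2.4 + 61.7 = 64.1 kN/m
FS = 64.1 / 60.0 = 1.069

FS = 1.07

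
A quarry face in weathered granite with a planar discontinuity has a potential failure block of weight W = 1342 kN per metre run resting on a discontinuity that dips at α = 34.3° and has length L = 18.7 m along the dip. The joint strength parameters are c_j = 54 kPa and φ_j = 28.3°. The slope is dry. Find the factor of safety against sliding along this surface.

FS = 2.12

Resolving the block weight along and normal to the plane and applying the Mohr–Coulomb strength on the joint:
N' = W cosα = 1342·cos34.3° = 1108.6 kN/m
Driving force T = W sinα = 1342·sin34.3° = 756.3 kN/m
Resisting force R = c_j·L + N'·tanφ_j = 54·18.7 + 1108.6·tan28.3° = 1009.8 + 596.9 = 1606.7 kN/m
FS = R / T = 1606.7 / 756.3 = 2.125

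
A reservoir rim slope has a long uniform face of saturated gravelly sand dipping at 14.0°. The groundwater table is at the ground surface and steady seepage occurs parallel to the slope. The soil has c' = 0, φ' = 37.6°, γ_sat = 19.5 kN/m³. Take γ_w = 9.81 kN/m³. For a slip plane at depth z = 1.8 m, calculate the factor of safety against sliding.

FS = 1.53

With seepage parallel to the slope and the water table at the surface, the effective normal stress on the slip plane uses the buoyant unit weight γ' = γ_sat − γ_w while the driving shear stress uses γ_sat:
FS = [c' + γ' z cos²β tanφ'] / [γ_sat z sinβ cosβ]
(For c' = 0 this reduces to FS = (γ'/γ_sat)·tanφ'/tanβ.)
γ' = 19.5 − 9.81 = 9.69 kN/m³
Numerator = 0.0 + 9.69·1.8·cos²14.0°·tan37.6° = 0.0 + 9.69·1.8·0.9415·0.7701 = 12.646 kPa
Denominator = 19.5·1.8·sin14.0°·cos14.0° = 19.5·1.8·0.2419·0.9703 = 8.239 kPa
FS = 12.646 / 8.239 = 1.535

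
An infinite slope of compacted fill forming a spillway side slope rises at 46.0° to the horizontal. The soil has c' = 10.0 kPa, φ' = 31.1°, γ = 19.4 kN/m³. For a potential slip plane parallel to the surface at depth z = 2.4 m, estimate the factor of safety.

For an infinite slope with a slip plane parallel to the surface (no pore pressure): FS = [c' + γz cos²β tanφ'] / [γz sinβ cosβ].
γz = 19.4·2.4 = 46.56 kN/m²
Numerator = 10.0 + 46.56·cos²46.0°·tan31.1° = 10.0 + 46.56·0.4826·0.6032 = 23.553 kPa
Denominator = 46.56·sin46.0°·cos46.0° = 46.56·0.7193·0.6947 = 23.266 kPa
FS = 23.553 / 23.266 = 1.012

FS = 1.01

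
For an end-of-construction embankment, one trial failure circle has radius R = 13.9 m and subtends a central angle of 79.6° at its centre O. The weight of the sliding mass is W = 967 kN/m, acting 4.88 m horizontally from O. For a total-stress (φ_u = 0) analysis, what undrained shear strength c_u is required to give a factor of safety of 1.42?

c_u = 25.0 kPa

FS = c_u·L_a·R / (W·d), so c_u = FS·W·d / (L_a·R).
Arc length L_a = R·θ = 13.9·(79.6°·π/180) = 13.9·1.3893 = 19.31 m
c_u = 1.42·967·4.88 / (19.31·13.9) = 6700.9 / 268.42 = 24.96 kPa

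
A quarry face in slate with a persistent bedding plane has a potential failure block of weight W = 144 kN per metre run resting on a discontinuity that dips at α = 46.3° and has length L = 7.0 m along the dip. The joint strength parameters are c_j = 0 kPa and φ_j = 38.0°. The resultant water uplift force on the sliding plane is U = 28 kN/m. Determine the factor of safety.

FS = 0.54

Resolving the block weight along and normal to the plane and applying the Mohr–Coulomb strength on the joint:
N' = W cosα − U = 144·cos46.3° − 28 = 71.5 kN/m
Driving force T = W sinα = 144·sin46.3° = 104.1 kN/m
Resisting force R = c_j·L + N'·tanφ_j = 0·7.0 + 71.5·tan38.0° = 0.0 + 55.9 = 55.9 kN/m
FS = R / T = 55.9 / 104.1 = 0.536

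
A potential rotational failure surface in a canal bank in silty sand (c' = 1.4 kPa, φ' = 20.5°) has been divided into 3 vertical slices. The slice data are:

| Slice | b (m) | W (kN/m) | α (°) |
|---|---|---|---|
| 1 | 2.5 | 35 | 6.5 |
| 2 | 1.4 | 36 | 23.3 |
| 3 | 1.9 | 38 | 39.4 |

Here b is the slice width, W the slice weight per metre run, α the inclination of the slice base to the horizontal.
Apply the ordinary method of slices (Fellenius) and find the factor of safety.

Ordinary method of slices: FS = Σ[c'·Δl_i + (W_i cosα_i)·tanφ'] / Σ W_i sinα_i, with Δl_i = b_i / cosα_i.
Slice 1: Δl = 2.5/cos6.5° = 2.516 m; N'_1 = 35·cos6.5° = 34.8; c'Δl = 3.52; W sinα = 4.0
Slice 2: Δl = 1.4/cos23.3° = 1.524 m; N'_2 = 36·cos23.3° = 33.1; c'Δl = 2.13; W sinα = 14.2
Slice 3: Δl = 1.9/cos39.4° = 2.459 m; N'_3 = 38·cos39.4° = 29.4; c'Δl = 3.44; W sinα = 24.1
Σc'Δl = 9.1 kN/m; ΣN' = 97.2 kN/m; ΣW sinα = 42.3 kN/m
Resisting = 9.1 + 97.2·tan20.5° = 9.1 + 36.3 = 45.4 kN/m
FS = 45.4 / 42.3 = 1.074

FS = 1.07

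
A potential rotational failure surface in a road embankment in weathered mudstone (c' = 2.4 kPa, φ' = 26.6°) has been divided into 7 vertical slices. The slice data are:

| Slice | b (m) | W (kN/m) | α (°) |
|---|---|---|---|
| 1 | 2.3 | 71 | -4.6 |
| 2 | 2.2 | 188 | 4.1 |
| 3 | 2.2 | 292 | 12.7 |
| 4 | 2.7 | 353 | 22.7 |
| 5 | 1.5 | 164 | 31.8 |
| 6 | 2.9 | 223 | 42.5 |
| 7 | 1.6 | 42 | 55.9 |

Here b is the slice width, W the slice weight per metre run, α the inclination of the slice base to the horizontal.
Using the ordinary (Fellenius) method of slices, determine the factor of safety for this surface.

FS = 1.34

Ordinary method of slices: FS = Σ[c'·Δl_i + (W_i cosα_i)·tanφ'] / Σ W_i sinα_i, with Δl_i = b_i / cosα_i.
Slice 1: Δl = 2.3/cos(-4.6°) = 2.307 m; N'_1 = 71·cos(-4.6°) = 70.8; c'Δl = 5.54; W sinα = -5.7
Slice 2: Δl = 2.2/cos4.1° = 2.206 m; N'_2 = 188·cos4.1° = 187.5; c'Δl = 5.29; W sinα = 13.4
Slice 3: Δl = 2.2/cos12.7° = 2.255 m; N'_3 = 292·cos12.7° = 284.9; c'Δl = 5.41; W sinα = 64.2
Slice 4: Δl = 2.7/cos22.7° = 2.927 m; N'_4 = 353·cos22.7° = 325.7; c'Δl = 7.02; W sinα = 136.2
Slice 5: Δl = 1.5/cos31.8° = 1.765 m; N'_5 = 164·cos31.8° = 139.4; c'Δl = 4.24; W sinα = 86.4
Slice 6: Δl = 2.9/cos42.5° = 3.933 m; N'_6 = 223·cos42.5° = 164.4; c'Δl = 9.44; W sinα = 150.7
Slice 7: Δl = 1.6/cos55.9° = 2.854 m; N'_7 = 42·cos55.9° = 23.5; c'Δl = 6.85; W sinα = 34.8
Σc'Δl = 43.8 kN/m; ΣN' = 1196.1 kN/m; ΣW sinα = 480.0 kN/m
Resisting = 43.8 + 1196.1·tan26.6° = 43.8 + 599.0 = 642.8 kN/m
FS = 642.8 / 480.0 = 1.339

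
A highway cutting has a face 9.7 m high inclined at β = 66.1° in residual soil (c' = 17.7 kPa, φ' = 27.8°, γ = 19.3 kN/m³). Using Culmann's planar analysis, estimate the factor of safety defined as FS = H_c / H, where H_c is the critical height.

FS = 1.42

H_c = (4c'/γ) · sinβ cosφ' / [1 − cos(β − φ')]
    = (4·17.7/19.3) · sin66.1°·cos27.8° / [1 − cos38.3°]
    = 3.668 · 0.8087 / 0.2152 = 13.78 m
FS = H_c / H = 13.78 / 9.7 = 1.421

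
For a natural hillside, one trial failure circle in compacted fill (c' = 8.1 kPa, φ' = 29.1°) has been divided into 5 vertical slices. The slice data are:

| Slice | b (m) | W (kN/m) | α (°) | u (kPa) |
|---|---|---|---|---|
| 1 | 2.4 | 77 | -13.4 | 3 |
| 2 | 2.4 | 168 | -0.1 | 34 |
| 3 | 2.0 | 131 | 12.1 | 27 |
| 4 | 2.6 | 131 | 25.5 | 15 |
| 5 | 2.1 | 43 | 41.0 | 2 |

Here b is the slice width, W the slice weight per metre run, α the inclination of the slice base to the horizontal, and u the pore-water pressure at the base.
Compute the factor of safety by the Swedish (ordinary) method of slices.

FS = 3.03

Ordinary method of slices: FS = Σ[c'·Δl_i + (W_i cosα_i − u_i·Δl_i)·tanφ'] / Σ W_i sinα_i, with Δl_i = b_i / cosα_i.
Slice 1: Δl = 2.4/cos(-13.4°) = 2.467 m; N'_1 = 77·cos(-13.4°) − 3·2.467 = 67.5; c'Δl = 19.98; W sinα = -17.8
Slice 2: Δl = 2.4/cos(-0.1°) = 2.400 m; N'_2 = 168·cos(-0.1°) − 34·2.400 = 86.4; c'Δl = 19.44; W sinα = -0.3
Slice 3: Δl = 2.0/cos12.1° = 2.045 m; N'_3 = 131·cos12.1° − 27·2.045 = 72.9; c'Δl = 16.57; W sinα = 27.5
Slice 4: Δl = 2.6/cos25.5° = 2.881 m; N'_4 = 131·cos25.5° − 15·2.881 = 75.0; c'Δl = 23.33; W sinα = 56.4
Slice 5: Δl = 2.1/cos41.0° = 2.783 m; N'_5 = 43·cos41.0° − 2·2.783 = 26.9; c'Δl = 22.54; W sinα = 28.2
Σc'Δl = 101.9 kN/m; ΣN' = 328.7 kN/m; ΣW sinα = 93.9 kN/m
Resisting = 101.9 + 328.7·tan29.1° = 101.9 + 182.9 = 284.8 kN/m
FS = 284.8 / 93.9 = 3.032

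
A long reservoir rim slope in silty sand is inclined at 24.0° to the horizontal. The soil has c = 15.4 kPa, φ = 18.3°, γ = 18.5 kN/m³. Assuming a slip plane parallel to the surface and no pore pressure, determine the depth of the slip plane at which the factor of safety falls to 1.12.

Setting FS = 1.12 in FS = [c + γz cos²β tanφ] / [γz sinβ cosβ] and solving for z:
z = c / [γ cosβ (FS·sinβ − cosβ·tanφ)]
  = 15.4 / [18.5·cos24.0°·(1.12·sin24.0° − cos24.0°·tan18.3°)]
  = 15.4 / [18.5·0.9135·(1.12·0.4067 − 0.9135·0.3307)]
  = 15.4 / 2.5929 = 5.939 m

z = 5.94 m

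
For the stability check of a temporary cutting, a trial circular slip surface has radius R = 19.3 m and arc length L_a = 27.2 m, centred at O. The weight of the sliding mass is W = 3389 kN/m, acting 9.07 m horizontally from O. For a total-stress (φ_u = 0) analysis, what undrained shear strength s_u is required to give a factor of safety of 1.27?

FS = s_u·L_a·R / (W·d), so s_u = FS·W·d / (L_a·R).
s_u = 1.27·3389·9.07 / (27.20·19.3) = 39037.6 / 524.96 = 74.36 kPa

s_u = 74.4 kPa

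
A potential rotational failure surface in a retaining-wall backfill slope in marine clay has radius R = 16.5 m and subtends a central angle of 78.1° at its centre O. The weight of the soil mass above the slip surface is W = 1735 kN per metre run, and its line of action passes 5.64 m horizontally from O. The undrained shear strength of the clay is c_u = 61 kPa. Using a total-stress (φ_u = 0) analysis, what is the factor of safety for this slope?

Taking moments about the centre O, the resisting moment is provided by the undrained shear strength acting along the arc:
Arc length L_a = R·θ = 16.5·(78.1°·π/180) = 16.5·1.3631 = 22.49 m
M_R = c_u·L_a·R = 61·22.49·16.5 = 22637.4 kN·m/m
M_D = W·d = 1735·5.64 = 9785.4 kN·m/m
FS = M_R / M_D = 22637.4 / 9785.4 = 2.313

FS = 2.31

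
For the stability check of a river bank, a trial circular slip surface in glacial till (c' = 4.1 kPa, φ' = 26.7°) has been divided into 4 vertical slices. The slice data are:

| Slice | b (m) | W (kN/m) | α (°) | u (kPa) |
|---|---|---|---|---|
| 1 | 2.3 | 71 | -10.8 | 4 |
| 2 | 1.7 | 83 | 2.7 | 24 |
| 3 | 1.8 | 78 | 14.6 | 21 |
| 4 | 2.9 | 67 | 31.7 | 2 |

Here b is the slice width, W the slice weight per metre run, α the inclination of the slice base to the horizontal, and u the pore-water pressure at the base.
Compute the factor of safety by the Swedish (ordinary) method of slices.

Ordinary method of slices: FS = Σ[c'·Δl_i + (W_i cosα_i − u_i·Δl_i)·tanφ'] / Σ W_i sinα_i, with Δl_i = b_i / cosα_i.
Slice 1: Δl = 2.3/cos(-10.8°) = 2.341 m; N'_1 = 71·cos(-10.8°) − 4·2.341 = 60.4; c'Δl = 9.60; W sinα = -13.3
Slice 2: Δl = 1.7/cos2.7° = 1.702 m; N'_2 = 83·cos2.7° − 24·1.702 = 42.1; c'Δl = 6.98; W sinα = 3.9
Slice 3: Δl = 1.8/cos14.6° = 1.860 m; N'_3 = 78·cos14.6° − 21·1.860 = 36.4; c'Δl = 7.63; W sinα = 19.7
Slice 4: Δl = 2.9/cos31.7° = 3.409 m; N'_4 = 67·cos31.7° − 2·3.409 = 50.2; c'Δl = 13.97; W sinα = 35.2
Σc'Δl = 38.2 kN/m; ΣN' = 189.0 kN/m; ΣW sinα = 45.5 kN/m
Resisting = 38.2 + 189.0·tan26.7° = 38.2 + 95.1 = 133.3 kN/m
FS = 133.3 / 45.5 = 2.930

FS = 2.93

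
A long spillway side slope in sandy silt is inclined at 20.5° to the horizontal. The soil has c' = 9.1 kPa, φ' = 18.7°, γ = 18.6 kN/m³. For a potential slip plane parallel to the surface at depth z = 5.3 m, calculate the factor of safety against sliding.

For an infinite slope with a slip plane parallel to the surface (no pore pressure): FS = [c' + γz cos²β tanφ'] / [γz sinβ cosβ].
γz = 18.6·5.3 = 98.58 kN/m²
Numerator = 9.1 + 98.58·cos²20.5°·tan18.7° = 9.1 + 98.58·0.8774·0.3385 = 38.375 kPa
Denominator = 98.58·sin20.5°·cos20.5° = 98.58·0.3502·0.9367 = 32.337 kPa
FS = 38.375 / 32.337 = 1.187

FS = 1.19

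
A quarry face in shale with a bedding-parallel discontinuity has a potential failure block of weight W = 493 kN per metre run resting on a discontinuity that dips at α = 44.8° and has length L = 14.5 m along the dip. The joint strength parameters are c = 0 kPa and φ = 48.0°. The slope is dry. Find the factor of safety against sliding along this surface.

FS = 1.12

Resolving the block weight along and normal to the plane and applying the Mohr–Coulomb strength on the joint:
N' = W cosα = 493·cos44.8° = 349.8 kN/m
Driving force T = W sinα = 493·sin44.8° = 347.4 kN/m
Resisting force R = c·L + N'·tanφ = 0·14.5 + 349.8·tan48.0° = 0.0 + 388.5 = 388.5 kN/m
FS = R / T = 388.5 / 347.4 = 1.118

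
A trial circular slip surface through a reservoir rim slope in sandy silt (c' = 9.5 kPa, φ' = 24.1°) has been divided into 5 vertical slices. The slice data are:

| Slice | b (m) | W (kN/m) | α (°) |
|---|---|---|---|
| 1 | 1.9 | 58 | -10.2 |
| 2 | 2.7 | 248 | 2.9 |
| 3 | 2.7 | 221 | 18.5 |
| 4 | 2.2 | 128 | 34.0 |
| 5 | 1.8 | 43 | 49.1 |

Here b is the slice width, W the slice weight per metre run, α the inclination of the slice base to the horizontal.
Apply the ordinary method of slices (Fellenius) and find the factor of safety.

FS = 2.34

Ordinary method of slices: FS = Σ[c'·Δl_i + (W_i cosα_i)·tanφ'] / Σ W_i sinα_i, with Δl_i = b_i / cosα_i.
Slice 1: Δl = 1.9/cos(-10.2°) = 1.931 m; N'_1 = 58·cos(-10.2°) = 57.1; c'Δl = 18.34; W sinα = -10.3
Slice 2: Δl = 2.7/cos2.9° = 2.703 m; N'_2 = 248·cos2.9° = 247.7; c'Δl = 25.68; W sinα = 12.5
Slice 3: Δl = 2.7/cos18.5° = 2.847 m; N'_3 = 221·cos18.5° = 209.6; c'Δl = 27.05; W sinα = 70.1
Slice 4: Δl = 2.2/cos34.0° = 2.654 m; N'_4 = 128·cos34.0° = 106.1; c'Δl = 25.21; W sinα = 71.6
Slice 5: Δl = 1.8/cos49.1° = 2.749 m; N'_5 = 43·cos49.1° = 28.2; c'Δl = 26.12; W sinα = 32.5
Σc'Δl = 122.4 kN/m; ΣN' = 648.6 kN/m; ΣW sinα = 176.5 kN/m
Resisting = 122.4 + 648.6·tan24.1° = 122.4 + 290.1 = 412.5 kN/m
FS = 412.5 / 176.5 = 2.338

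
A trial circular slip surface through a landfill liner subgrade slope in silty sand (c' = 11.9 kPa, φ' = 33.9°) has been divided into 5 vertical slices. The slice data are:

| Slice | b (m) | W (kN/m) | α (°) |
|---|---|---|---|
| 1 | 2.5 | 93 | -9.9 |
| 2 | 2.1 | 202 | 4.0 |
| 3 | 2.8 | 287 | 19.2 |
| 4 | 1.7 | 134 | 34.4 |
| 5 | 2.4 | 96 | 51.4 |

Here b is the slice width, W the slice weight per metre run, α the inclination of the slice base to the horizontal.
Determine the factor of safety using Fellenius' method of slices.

Ordinary method of slices: FS = Σ[c'·Δl_i + (W_i cosα_i)·tanφ'] / Σ W_i sinα_i, with Δl_i = b_i / cosα_i.
Slice 1: Δl = 2.5/cos(-9.9°) = 2.538 m; N'_1 = 93·cos(-9.9°) = 91.6; c'Δl = 30.20; W sinα = -16.0
Slice 2: Δl = 2.1/cos4.0° = 2.105 m; N'_2 = 202·cos4.0° = 201.5; c'Δl = 25.05; W sinα = 14.1
Slice 3: Δl = 2.8/cos19.2° = 2.965 m; N'_3 = 287·cos19.2° = 271.0; c'Δl = 35.28; W sinα = 94.4
Slice 4: Δl = 1.7/cos34.4° = 2.060 m; N'_4 = 134·cos34.4° = 110.6; c'Δl = 24.52; W sinα = 75.7
Slice 5: Δl = 2.4/cos51.4° = 3.847 m; N'_5 = 96·cos51.4° = 59.9; c'Δl = 45.78; W sinα = 75.0
Σc'Δl = 160.8 kN/m; ΣN' = 734.6 kN/m; ΣW sinα = 243.2 kN/m
Resisting = 160.8 + 734.6·tan33.9° = 160.8 + 493.6 = 654.5 kN/m
FS = 654.5 / 243.2 = 2.691

FS = 2.69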